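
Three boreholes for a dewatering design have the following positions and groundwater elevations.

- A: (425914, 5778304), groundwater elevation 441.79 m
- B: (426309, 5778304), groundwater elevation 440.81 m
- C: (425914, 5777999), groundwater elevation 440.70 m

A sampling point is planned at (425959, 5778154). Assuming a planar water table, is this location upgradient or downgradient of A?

∂h/∂x = (440.81 − 441.79) / (426309 − 425914) = -0.002481
∂h/∂y = (440.70 − 441.79) / (5777999 − 5778304) = +0.003574
Head at (425959, 5778154) = 441.79 + (-0.002481)·(45) + (+0.003574)·(-150) = 441.14 m.
That is lower than the 441.79 m at A, so the point is downgradient.

downgradient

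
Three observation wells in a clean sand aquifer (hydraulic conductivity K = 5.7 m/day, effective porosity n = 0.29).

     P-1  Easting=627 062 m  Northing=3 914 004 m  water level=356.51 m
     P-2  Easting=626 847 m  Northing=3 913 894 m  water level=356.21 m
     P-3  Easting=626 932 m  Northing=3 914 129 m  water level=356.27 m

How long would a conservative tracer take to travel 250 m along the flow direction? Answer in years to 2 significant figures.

With h = a·x + b·y + c and P-1 as origin, the differences give:
  (-215)·a + (-110)·b = -0.30
  (-130)·a + 125·b = -0.24
Eliminate b (×125 and ×(-110), subtract): -41175·a = -63.900 → a = ∂h/∂x = +0.001552
Back-substitute: b = ∂h/∂y = -0.0003060.
|∇h| = √(0.001552² + -0.0003060²) = 0.001582
Seepage velocity v = K·i/n = 5.7 × 0.001582 / 0.29 = 0.03109 m/day.
t = 250 / 0.03109 = 8041 days = 22 years.

22 years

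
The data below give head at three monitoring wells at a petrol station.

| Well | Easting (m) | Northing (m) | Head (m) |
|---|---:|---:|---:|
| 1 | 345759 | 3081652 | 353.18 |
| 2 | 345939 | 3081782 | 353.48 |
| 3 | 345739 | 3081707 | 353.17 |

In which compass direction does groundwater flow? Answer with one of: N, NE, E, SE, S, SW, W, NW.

W

Differences from 1: to 2 (Δx, Δy, Δh) = (180, 130, +0.30); to 3 = (-20, 55, -0.01).
Determinant of the coordinate differences = 180·55 − (-20)·130 = 12500.
∂h/∂x = [(+0.30)·55 − (-0.01)·130] / 12500 = +0.001424
∂h/∂y = [180·(-0.01) − (-20)·(+0.30)] / 12500 = +0.0003360
Flow = −∇h = (-0.001424 east, -0.0003360 north), which points west.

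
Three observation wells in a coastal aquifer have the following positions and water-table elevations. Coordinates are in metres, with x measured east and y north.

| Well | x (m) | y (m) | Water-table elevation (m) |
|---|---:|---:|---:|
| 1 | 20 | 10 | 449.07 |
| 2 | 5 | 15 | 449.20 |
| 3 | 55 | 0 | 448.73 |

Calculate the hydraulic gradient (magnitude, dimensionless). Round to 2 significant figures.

With h = a·x + b·y + c and 1 as origin, the differences give:
  (-15)·a + 5·b = +0.13
  35·a + (-10)·b = -0.34
Eliminate b (×(-10) and ×5, subtract): -25·a = 0.400 → a = ∂h/∂x = -0.01600
Back-substitute: b = ∂h/∂y = -0.02200.
|∇h| = √(-0.01600² + -0.02200²) = 0.0272

0.027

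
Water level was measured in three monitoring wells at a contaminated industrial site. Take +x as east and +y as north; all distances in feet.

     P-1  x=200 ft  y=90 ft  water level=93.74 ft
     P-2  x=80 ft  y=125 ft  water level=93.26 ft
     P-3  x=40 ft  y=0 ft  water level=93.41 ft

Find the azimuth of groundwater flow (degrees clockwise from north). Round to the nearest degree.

304°

Differences from P-1: to P-2 (Δx, Δy, Δh) = (-120, 35, -0.48); to P-3 = (-160, -90, -0.33).
Solve a·Δx + b·Δy = Δh: det = (-120)·(-90) − (-160)·35 = 16400.
∂h/∂x = [(-0.48)·(-90) − (-0.33)·35] / 16400 = +0.003338
∂h/∂y = [(-120)·(-0.33) − (-160)·(-0.48)] / 16400 = -0.002268
Flow direction (−∇h) has components (-0.003338 E, +0.002268 N).
Azimuth = atan2(E, N) = atan2(-0.003338, +0.002268) = 304.2° ≈ 304°.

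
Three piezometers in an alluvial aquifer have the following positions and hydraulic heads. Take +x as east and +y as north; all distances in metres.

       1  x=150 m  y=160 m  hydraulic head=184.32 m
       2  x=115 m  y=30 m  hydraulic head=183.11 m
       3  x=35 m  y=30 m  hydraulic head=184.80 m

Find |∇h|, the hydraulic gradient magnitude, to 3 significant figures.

0.0259

Three-point gradient (reference 1): Δ to 2 = (-35, -130, -1.21), Δ to 3 = (-115, -130, +0.48).
∂h/∂x = -0.02112, ∂h/∂y = +0.01500 (det = -10400).
|∇h| = √(-0.02112² + 0.01500²) = 0.0259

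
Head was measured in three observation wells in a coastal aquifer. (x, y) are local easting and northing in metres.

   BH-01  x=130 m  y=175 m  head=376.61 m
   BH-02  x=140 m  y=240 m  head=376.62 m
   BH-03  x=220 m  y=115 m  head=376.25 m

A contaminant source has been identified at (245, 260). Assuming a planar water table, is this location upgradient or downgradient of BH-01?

Three-point gradient (reference BH-01): Δ to BH-02 = (10, 65, +0.01), Δ to BH-03 = (90, -60, -0.36).
∂h/∂x = -0.003535, ∂h/∂y = +0.0006977 (det = -6450).
Head at (245, 260) = 376.61 + (-0.003535)·(115) + (+0.0006977)·(85) = 376.26 m.
That is lower than the 376.61 m at BH-01, so the point is downgradient.

downgradient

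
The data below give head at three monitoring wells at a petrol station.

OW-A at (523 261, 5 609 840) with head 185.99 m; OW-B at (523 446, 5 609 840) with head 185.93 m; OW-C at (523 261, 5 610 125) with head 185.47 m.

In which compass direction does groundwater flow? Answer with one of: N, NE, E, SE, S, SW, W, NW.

N

∂h/∂x = (185.93 − 185.99) / (523446 − 523261) = -0.0003243
∂h/∂y = (185.47 − 185.99) / (5610125 − 5609840) = -0.001825
Flow = −∇h = (+0.0003243 east, +0.001825 north), which points north.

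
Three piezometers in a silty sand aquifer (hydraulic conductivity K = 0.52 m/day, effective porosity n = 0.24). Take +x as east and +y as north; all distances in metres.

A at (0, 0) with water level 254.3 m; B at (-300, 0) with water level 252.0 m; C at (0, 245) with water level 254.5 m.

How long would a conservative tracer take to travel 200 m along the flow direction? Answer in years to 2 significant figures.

∂h/∂x = (252.0 − 254.3) / (-300 − 0) = +0.007667
∂h/∂y = (254.5 − 254.3) / (245 − 0) = +0.0008163
|∇h| = √(0.007667² + 0.0008163²) = 0.00771
Seepage velocity v = K·i/n = 0.52 × 0.00771 / 0.24 = 0.01671 m/day.
t = 200 / 0.01671 = 1.197e+04 days = 32.8 years.

33 years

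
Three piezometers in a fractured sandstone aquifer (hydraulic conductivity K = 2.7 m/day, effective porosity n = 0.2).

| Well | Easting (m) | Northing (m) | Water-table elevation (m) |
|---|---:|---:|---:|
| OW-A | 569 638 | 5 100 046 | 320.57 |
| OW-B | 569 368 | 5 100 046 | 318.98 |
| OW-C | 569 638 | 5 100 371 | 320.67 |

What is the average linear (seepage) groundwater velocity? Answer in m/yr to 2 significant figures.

29 m/yr

∂h/∂x = (318.98 − 320.57) / (569368 − 569638) = +0.005889
∂h/∂y = (320.67 − 320.57) / (5100371 − 5100046) = +0.0003077
|∇h| = √(0.005889² + 0.0003077²) = 0.005897
Seepage velocity v = K·i/n = 2.7 × 0.005897 / 0.2 = 0.07961 m/day = 29.08 m/yr.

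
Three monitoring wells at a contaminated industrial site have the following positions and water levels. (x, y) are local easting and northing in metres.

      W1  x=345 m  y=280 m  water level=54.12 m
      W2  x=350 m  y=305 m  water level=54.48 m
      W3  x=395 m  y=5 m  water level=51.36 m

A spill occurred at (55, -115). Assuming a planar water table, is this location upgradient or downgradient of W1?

With h = a·x + b·y + c and W1 as origin, the differences give:
  5·a + 25·b = +0.36
  50·a + (-275)·b = -2.76
Eliminate b (×(-275) and ×25, subtract): -2625·a = -30.000 → a = ∂h/∂x = +0.01143
Back-substitute: b = ∂h/∂y = +0.01211.
Head at (55, -115) = 54.12 + (+0.01143)·(-290) + (+0.01211)·(-395) = 46.02 m.
That is lower than the 54.12 m at W1, so the point is downgradient.

downgradient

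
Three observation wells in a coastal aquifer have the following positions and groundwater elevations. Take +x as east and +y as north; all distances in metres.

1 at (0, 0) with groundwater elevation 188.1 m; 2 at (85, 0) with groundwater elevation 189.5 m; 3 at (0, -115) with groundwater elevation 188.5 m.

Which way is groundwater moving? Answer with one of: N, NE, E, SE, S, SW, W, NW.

∂h/∂x = (189.5 − 188.1) / (85 − 0) = +0.01647
∂h/∂y = (188.5 − 188.1) / (-115 − 0) = -0.003478
Flow = −∇h = (-0.01647 east, +0.003478 north), which points west.

W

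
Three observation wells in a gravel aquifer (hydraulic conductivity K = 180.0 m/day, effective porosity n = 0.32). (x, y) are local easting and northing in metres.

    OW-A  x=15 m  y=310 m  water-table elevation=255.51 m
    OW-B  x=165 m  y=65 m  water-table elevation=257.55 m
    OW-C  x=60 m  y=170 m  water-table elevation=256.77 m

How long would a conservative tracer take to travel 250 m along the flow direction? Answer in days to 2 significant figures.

44 days

Differences from OW-A: to OW-B (Δx, Δy, Δh) = (150, -245, +2.04); to OW-C = (45, -140, +1.26).
Determinant of the coordinate differences = 150·(-140) − 45·(-245) = -9975.
∂h/∂x = [(+2.04)·(-140) − (+1.26)·(-245)] / -9975 = -0.002316
∂h/∂y = [150·(+1.26) − 45·(+2.04)] / -9975 = -0.009744
|∇h| = √(-0.002316² + -0.009744²) = 0.01002
Seepage velocity v = K·i/n = 180.0 × 0.01002 / 0.32 = 5.636 m/day.
t = 250 / 5.636 = 44.36 days.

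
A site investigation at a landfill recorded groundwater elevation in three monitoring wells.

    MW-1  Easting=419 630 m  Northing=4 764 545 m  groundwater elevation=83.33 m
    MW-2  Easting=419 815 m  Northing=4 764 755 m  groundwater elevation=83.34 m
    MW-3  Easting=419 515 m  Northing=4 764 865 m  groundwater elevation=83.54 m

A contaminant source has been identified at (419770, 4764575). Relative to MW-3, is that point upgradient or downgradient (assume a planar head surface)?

Three-point gradient (reference MW-1): Δ to MW-2 = (185, 210, +0.01), Δ to MW-3 = (-115, 320, +0.21).
∂h/∂x = -0.0004907, ∂h/∂y = +0.0004799 (det = 83350).
Head at (419770, 4764575) = 83.33 + (-0.0004907)·(140) + (+0.0004799)·(30) = 83.28 m.
That is lower than the 83.54 m at MW-3, so the point is downgradient.

downgradient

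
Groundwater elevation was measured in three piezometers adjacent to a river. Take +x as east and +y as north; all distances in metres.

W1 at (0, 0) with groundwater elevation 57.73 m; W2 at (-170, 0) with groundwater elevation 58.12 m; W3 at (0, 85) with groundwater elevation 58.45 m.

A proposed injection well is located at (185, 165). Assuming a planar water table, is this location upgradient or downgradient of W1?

upgradient

∂h/∂x = (58.12 − 57.73) / (-170 − 0) = -0.002294
∂h/∂y = (58.45 − 57.73) / (85 − 0) = +0.008471
Head at (185, 165) = 57.73 + (-0.002294)·(185) + (+0.008471)·(165) = 58.70 m.
That is higher than the 57.73 m at W1, so the point is upgradient.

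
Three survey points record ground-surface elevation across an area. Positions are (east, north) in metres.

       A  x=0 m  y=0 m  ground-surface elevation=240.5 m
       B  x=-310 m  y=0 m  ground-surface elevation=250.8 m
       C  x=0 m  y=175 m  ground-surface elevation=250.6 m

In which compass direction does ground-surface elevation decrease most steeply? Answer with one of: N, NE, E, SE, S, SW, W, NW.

SE

∂z/∂x = (250.8 − 240.5) / (-310 − 0) = -0.03323
∂z/∂y = (250.6 − 240.5) / (175 − 0) = +0.05771
Steepest decrease is along −∇f = (+0.03323 E, -0.05771 N) → southeast.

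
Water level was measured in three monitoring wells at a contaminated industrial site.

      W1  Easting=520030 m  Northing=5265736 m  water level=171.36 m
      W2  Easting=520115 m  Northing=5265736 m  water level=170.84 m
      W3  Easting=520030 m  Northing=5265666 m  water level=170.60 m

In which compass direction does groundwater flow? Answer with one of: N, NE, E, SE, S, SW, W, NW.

∂h/∂x = (170.84 − 171.36) / (520115 − 520030) = -0.006118
∂h/∂y = (170.60 − 171.36) / (5265666 − 5265736) = +0.01086
Flow = −∇h = (+0.006118 east, -0.01086 north), which points southeast.

SE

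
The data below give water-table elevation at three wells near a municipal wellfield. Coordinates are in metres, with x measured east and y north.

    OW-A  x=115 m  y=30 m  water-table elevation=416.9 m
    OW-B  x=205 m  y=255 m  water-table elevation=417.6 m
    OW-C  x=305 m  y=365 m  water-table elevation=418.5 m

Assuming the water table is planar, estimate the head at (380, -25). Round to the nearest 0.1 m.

419.6 m

Taking OW-A as reference: OW-B−OW-A = (90, 225, +0.7); OW-C−OW-A = (190, 335, +1.6).
Determinant of the coordinate differences = 90·335 − 190·225 = -12600.
∂h/∂x = [(+0.7)·335 − (+1.6)·225] / -12600 = +0.009960
∂h/∂y = [90·(+1.6) − 190·(+0.7)] / -12600 = -0.0008730
h(380, -25) = 416.9 + (+0.009960)·(265) + (-0.0008730)·(-55) = 416.9 +2.639 +0.048 = 419.587 m.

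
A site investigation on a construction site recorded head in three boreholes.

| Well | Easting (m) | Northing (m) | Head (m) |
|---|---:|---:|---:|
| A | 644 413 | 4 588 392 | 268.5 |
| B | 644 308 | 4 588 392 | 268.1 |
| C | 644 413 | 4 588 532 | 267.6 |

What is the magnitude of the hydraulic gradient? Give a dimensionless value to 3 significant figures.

∂h/∂x = (268.1 − 268.5) / (644308 − 644413) = +0.003810
∂h/∂y = (267.6 − 268.5) / (4588532 − 4588392) = -0.006429
|∇h| = √(0.003810² + -0.006429²) = 0.007473

0.00747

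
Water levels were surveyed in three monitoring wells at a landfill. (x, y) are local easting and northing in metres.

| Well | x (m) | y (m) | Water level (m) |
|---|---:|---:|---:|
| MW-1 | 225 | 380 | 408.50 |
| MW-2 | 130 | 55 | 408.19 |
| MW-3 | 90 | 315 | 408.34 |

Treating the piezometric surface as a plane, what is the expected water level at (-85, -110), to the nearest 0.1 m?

407.9 m

With h = a·x + b·y + c and MW-1 as origin, the differences give:
  (-95)·a + (-325)·b = -0.31
  (-135)·a + (-65)·b = -0.16
Eliminate b (×(-65) and ×(-325), subtract): -37700·a = -31.850 → a = ∂h/∂x = +0.0008448
Back-substitute: b = ∂h/∂y = +0.0007069.
h(-85, -110) = 408.50 + (+0.0008448)·(-310) + (+0.0007069)·(-490) = 408.50 -0.262 -0.346 = 407.892 m.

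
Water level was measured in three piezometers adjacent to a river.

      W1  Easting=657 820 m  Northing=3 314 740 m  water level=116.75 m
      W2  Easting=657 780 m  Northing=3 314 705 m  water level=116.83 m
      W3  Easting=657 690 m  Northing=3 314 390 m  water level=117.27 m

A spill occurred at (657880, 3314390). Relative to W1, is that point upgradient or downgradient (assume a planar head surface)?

Three-point gradient (reference W1): Δ to W2 = (-40, -35, +0.08), Δ to W3 = (-130, -350, +0.52).
∂h/∂x = -0.001037, ∂h/∂y = -0.001101 (det = 9450).
Head at (657880, 3314390) = 116.75 + (-0.001037)·(60) + (-0.001101)·(-350) = 117.07 m.
That is higher than the 116.75 m at W1, so the point is upgradient.

upgradient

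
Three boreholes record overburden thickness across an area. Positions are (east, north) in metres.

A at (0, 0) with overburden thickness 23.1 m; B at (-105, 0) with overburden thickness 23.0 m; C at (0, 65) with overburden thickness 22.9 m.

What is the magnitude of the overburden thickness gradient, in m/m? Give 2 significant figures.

∂d/∂x = (23.0 − 23.1) / (-105 − 0) = +0.0009524
∂d/∂y = (22.9 − 23.1) / (65 − 0) = -0.003077
|∇f| = √(0.0009524² + -0.003077²) = 0.003221 m/m

0.0032 m/m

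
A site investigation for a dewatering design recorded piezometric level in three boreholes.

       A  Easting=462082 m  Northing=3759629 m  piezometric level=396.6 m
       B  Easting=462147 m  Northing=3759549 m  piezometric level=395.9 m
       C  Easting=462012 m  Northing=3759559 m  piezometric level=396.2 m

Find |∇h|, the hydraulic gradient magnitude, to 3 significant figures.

0.00758

Three-point gradient (reference A): Δ to B = (65, -80, -0.7), Δ to C = (-70, -70, -0.4).
∂h/∂x = -0.001675, ∂h/∂y = +0.007389 (det = -10150).
|∇h| = √(-0.001675² + 0.007389²) = 0.007576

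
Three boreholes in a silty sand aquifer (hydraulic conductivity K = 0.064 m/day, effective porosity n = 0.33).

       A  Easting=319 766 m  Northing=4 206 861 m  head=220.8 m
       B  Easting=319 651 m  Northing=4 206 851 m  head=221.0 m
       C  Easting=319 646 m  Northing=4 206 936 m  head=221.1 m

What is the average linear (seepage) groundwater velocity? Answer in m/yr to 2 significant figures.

Differences from A: to B (Δx, Δy, Δh) = (-115, -10, +0.2); to C = (-120, 75, +0.3).
Solve a·Δx + b·Δy = Δh: det = (-115)·75 − (-120)·(-10) = -9825.
∂h/∂x = [(+0.2)·75 − (+0.3)·(-10)] / -9825 = -0.001832
∂h/∂y = [(-115)·(+0.3) − (-120)·(+0.2)] / -9825 = +0.001069
|∇h| = √(-0.001832² + 0.001069²) = 0.002121
Seepage velocity v = K·i/n = 0.064 × 0.002121 / 0.33 = 0.0004113 m/day = 0.1502 m/yr.

0.15 m/yr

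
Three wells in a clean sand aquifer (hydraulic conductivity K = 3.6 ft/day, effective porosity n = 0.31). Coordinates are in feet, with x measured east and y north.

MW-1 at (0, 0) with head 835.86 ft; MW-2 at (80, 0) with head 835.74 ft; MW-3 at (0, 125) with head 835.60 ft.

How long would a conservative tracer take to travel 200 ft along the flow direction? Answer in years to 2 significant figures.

18 years

∂h/∂x = (835.74 − 835.86) / (80 − 0) = -0.001500
∂h/∂y = (835.60 − 835.86) / (125 − 0) = -0.002080
|∇h| = √(-0.001500² + -0.002080²) = 0.002564
Seepage velocity v = K·i/n = 3.6 × 0.002564 / 0.31 = 0.02978 ft/day.
t = 200 / 0.02978 = 6716 days = 18.4 years.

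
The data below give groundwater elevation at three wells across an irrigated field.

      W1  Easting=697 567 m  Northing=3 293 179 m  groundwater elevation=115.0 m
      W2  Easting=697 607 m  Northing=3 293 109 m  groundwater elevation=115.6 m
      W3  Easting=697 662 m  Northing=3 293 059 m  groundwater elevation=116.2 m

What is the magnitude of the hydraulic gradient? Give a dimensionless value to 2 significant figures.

Taking W1 as reference: W2−W1 = (40, -70, +0.6); W3−W1 = (95, -120, +1.2).
Determinant of the coordinate differences = 40·(-120) − 95·(-70) = 1850.
∂h/∂x = [(+0.6)·(-120) − (+1.2)·(-70)] / 1850 = +0.006486
∂h/∂y = [40·(+1.2) − 95·(+0.6)] / 1850 = -0.004865
|∇h| = √(0.006486² + -0.004865²) = 0.008108

0.0081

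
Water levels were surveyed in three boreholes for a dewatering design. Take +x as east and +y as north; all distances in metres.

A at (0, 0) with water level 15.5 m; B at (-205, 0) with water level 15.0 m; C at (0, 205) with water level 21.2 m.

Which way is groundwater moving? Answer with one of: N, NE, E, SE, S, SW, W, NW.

∂h/∂x = (15.0 − 15.5) / (-205 − 0) = +0.002439
∂h/∂y = (21.2 − 15.5) / (205 − 0) = +0.02780
Flow = −∇h = (-0.002439 east, -0.02780 north), which points south.

S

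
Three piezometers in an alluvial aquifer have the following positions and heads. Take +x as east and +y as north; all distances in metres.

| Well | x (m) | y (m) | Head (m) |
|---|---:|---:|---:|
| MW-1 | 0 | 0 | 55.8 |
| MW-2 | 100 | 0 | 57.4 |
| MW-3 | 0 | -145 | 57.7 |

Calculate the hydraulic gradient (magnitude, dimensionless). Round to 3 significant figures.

∂h/∂x = (57.4 − 55.8) / (100 − 0) = +0.01600
∂h/∂y = (57.7 − 55.8) / (-145 − 0) = -0.01310
|∇h| = √(0.01600² + -0.01310²) = 0.02068

0.0207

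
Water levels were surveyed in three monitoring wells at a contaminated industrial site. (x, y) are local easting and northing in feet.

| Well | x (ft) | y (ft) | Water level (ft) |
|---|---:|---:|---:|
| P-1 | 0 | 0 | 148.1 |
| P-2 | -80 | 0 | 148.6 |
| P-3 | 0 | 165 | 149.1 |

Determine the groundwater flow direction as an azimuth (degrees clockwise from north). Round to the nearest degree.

∂h/∂x = (148.6 − 148.1) / (-80 − 0) = -0.006250
∂h/∂y = (149.1 − 148.1) / (165 − 0) = +0.006061
Flow direction (−∇h) has components (+0.006250 E, -0.006061 N).
Azimuth = atan2(E, N) = atan2(+0.006250, -0.006061) = 134.1° ≈ 134°.

134°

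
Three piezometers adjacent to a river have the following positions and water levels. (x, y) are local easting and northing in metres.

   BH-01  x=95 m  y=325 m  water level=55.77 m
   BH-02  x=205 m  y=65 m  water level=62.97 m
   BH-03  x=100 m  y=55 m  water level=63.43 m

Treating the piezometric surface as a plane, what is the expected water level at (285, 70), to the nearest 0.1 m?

Taking BH-01 as reference: BH-02−BH-01 = (110, -260, +7.20); BH-03−BH-01 = (5, -270, +7.66).
Determinant of the coordinate differences = 110·(-270) − 5·(-260) = -28400.
∂h/∂x = [(+7.20)·(-270) − (+7.66)·(-260)] / -28400 = -0.001676
∂h/∂y = [110·(+7.66) − 5·(+7.20)] / -28400 = -0.02840
h(285, 70) = 55.77 + (-0.001676)·(190) + (-0.02840)·(-255) = 55.77 -0.318 +7.242 = 62.694 m.

62.7 m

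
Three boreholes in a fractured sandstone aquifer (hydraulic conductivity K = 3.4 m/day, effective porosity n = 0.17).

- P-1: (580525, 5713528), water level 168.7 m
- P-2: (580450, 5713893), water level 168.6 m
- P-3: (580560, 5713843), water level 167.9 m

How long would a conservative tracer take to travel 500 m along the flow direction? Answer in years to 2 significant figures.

9.3 years

With h = a·x + b·y + c and P-1 as origin, the differences give:
  (-75)·a + 365·b = -0.1
  35·a + 315·b = -0.8
Eliminate b (×315 and ×365, subtract): -36400·a = 260.50 → a = ∂h/∂x = -0.007157
Back-substitute: b = ∂h/∂y = -0.001745.
|∇h| = √(-0.007157² + -0.001745²) = 0.007367
Seepage velocity v = K·i/n = 3.4 × 0.007367 / 0.17 = 0.1473 m/day.
t = 500 / 0.1473 = 3394 days = 9.29 years.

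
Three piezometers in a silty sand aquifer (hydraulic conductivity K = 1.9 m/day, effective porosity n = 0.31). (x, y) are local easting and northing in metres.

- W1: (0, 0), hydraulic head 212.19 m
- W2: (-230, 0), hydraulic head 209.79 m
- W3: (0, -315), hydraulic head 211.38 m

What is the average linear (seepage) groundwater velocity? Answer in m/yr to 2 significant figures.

24 m/yr

∂h/∂x = (209.79 − 212.19) / (-230 − 0) = +0.01043
∂h/∂y = (211.38 − 212.19) / (-315 − 0) = +0.002571
|∇h| = √(0.01043² + 0.002571²) = 0.01074
Seepage velocity v = K·i/n = 1.9 × 0.01074 / 0.31 = 0.06583 m/day = 24.04 m/yr.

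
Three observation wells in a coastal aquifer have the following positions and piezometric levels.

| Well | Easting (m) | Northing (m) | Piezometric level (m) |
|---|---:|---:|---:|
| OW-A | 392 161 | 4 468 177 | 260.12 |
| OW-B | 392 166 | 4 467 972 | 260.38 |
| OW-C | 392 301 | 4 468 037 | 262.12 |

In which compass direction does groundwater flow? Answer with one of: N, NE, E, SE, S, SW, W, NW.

W

Three-point gradient (reference OW-A): Δ to OW-B = (5, -205, +0.26), Δ to OW-C = (140, -140, +2.00).
∂h/∂x = +0.01334, ∂h/∂y = -0.0009429 (det = 28000).
Flow = −∇h = (-0.01334 east, +0.0009429 north), which points west.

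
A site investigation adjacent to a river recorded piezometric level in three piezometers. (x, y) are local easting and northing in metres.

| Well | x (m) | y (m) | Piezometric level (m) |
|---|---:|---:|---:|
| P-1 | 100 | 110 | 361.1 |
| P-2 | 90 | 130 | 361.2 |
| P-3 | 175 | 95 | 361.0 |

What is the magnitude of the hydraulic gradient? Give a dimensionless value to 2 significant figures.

0.0048

Taking P-1 as reference: P-2−P-1 = (-10, 20, +0.1); P-3−P-1 = (75, -15, -0.1).
Solve a·Δx + b·Δy = Δh: det = (-10)·(-15) − 75·20 = -1350.
∂h/∂x = [(+0.1)·(-15) − (-0.1)·20] / -1350 = -0.0003704
∂h/∂y = [(-10)·(-0.1) − 75·(+0.1)] / -1350 = +0.004815
|∇h| = √(-0.0003704² + 0.004815²) = 0.004829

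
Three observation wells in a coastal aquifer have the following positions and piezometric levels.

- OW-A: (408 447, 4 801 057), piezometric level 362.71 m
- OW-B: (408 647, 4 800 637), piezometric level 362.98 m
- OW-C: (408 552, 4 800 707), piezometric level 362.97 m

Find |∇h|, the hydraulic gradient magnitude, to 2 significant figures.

0.0011

Differences from OW-A: to OW-B (Δx, Δy, Δh) = (200, -420, +0.27); to OW-C = (105, -350, +0.26).
Determinant of the coordinate differences = 200·(-350) − 105·(-420) = -25900.
∂h/∂x = [(+0.27)·(-350) − (+0.26)·(-420)] / -25900 = -0.0005676
∂h/∂y = [200·(+0.26) − 105·(+0.27)] / -25900 = -0.0009131
|∇h| = √(-0.0005676² + -0.0009131²) = 0.001075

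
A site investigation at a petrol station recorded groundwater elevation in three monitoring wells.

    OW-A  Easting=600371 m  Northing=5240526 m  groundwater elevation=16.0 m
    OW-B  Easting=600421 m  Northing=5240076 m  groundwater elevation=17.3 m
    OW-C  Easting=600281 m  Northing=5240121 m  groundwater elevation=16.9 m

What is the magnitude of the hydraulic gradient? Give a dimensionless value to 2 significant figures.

Differences from OW-A: to OW-B (Δx, Δy, Δh) = (50, -450, +1.3); to OW-C = (-90, -405, +0.9).
Solve a·Δx + b·Δy = Δh: det = 50·(-405) − (-90)·(-450) = -60750.
∂h/∂x = [(+1.3)·(-405) − (+0.9)·(-450)] / -60750 = +0.002000
∂h/∂y = [50·(+0.9) − (-90)·(+1.3)] / -60750 = -0.002667
|∇h| = √(0.002000² + -0.002667²) = 0.003334

0.0033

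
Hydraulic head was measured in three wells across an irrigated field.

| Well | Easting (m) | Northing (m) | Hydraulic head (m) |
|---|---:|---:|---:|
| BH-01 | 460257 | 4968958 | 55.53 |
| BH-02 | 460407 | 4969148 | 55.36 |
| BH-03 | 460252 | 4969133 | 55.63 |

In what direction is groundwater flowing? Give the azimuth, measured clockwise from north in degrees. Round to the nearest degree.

106°

Differences from BH-01: to BH-02 (Δx, Δy, Δh) = (150, 190, -0.17); to BH-03 = (-5, 175, +0.10).
Solve a·Δx + b·Δy = Δh: det = 150·175 − (-5)·190 = 27200.
∂h/∂x = [(-0.17)·175 − (+0.10)·190] / 27200 = -0.001792
∂h/∂y = [150·(+0.10) − (-5)·(-0.17)] / 27200 = +0.0005202
Flow direction (−∇h) has components (+0.001792 E, -0.0005202 N).
Azimuth = atan2(E, N) = atan2(+0.001792, -0.0005202) = 106.2° ≈ 106°.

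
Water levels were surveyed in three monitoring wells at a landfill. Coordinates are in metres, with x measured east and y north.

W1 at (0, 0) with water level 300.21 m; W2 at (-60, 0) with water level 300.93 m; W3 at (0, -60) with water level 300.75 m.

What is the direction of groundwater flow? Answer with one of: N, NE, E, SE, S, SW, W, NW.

NE

∂h/∂x = (300.93 − 300.21) / (-60 − 0) = -0.01200
∂h/∂y = (300.75 − 300.21) / (-60 − 0) = -0.009000
Flow = −∇h = (+0.01200 east, +0.009000 north), which points northeast.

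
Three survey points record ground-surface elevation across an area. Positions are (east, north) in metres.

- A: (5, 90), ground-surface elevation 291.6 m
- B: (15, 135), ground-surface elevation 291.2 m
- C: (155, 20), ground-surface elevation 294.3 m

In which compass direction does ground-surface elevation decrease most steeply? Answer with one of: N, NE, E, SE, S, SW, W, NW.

NW

Taking A as reference: B−A = (10, 45, -0.4); C−A = (150, -70, +2.7).
Solve a·Δx + b·Δy = Δz: det = 10·(-70) − 150·45 = -7450.
∂z/∂x = [(-0.4)·(-70) − (+2.7)·45] / -7450 = +0.01255
∂z/∂y = [10·(+2.7) − 150·(-0.4)] / -7450 = -0.01168
Steepest decrease is along −∇f = (-0.01255 E, +0.01168 N) → northwest.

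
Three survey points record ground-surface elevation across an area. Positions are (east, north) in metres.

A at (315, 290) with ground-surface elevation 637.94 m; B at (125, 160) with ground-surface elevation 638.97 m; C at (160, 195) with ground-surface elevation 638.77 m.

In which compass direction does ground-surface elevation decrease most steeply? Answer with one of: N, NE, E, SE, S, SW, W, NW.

E

Differences from A: to B (Δx, Δy, Δh) = (-190, -130, +1.03); to C = (-155, -95, +0.83).
Determinant of the coordinate differences = (-190)·(-95) − (-155)·(-130) = -2100.
∂z/∂x = [(+1.03)·(-95) − (+0.83)·(-130)] / -2100 = -0.004786
∂z/∂y = [(-190)·(+0.83) − (-155)·(+1.03)] / -2100 = -0.0009286
Steepest decrease is along −∇f = (+0.004786 E, +0.0009286 N) → east.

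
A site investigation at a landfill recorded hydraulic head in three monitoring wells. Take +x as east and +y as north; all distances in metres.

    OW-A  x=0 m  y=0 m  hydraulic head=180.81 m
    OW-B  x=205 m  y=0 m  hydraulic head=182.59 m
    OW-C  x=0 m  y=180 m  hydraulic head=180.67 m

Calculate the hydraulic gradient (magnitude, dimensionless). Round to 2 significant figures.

∂h/∂x = (182.59 − 180.81) / (205 − 0) = +0.008683
∂h/∂y = (180.67 − 180.81) / (180 − 0) = -0.0007778
|∇h| = √(0.008683² + -0.0007778²) = 0.008718

0.0087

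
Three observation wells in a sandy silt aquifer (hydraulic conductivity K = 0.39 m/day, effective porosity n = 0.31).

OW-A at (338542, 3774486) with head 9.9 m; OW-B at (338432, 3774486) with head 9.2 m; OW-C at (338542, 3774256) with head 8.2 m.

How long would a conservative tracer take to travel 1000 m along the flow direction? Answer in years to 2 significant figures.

220 years

∂h/∂x = (9.2 − 9.9) / (338432 − 338542) = +0.006364
∂h/∂y = (8.2 − 9.9) / (3774256 − 3774486) = +0.007391
|∇h| = √(0.006364² + 0.007391²) = 0.009753
Seepage velocity v = K·i/n = 0.39 × 0.009753 / 0.31 = 0.01227 m/day.
t = 1000 / 0.01227 = 8.15e+04 days = 223 years.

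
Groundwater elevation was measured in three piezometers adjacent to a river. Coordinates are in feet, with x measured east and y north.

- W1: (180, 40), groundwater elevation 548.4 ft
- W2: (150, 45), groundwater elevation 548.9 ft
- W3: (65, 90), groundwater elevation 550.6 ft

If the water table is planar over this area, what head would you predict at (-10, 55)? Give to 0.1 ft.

Taking W1 as reference: W2−W1 = (-30, 5, +0.5); W3−W1 = (-115, 50, +2.2).
Solve a·Δx + b·Δy = Δh: det = (-30)·50 − (-115)·5 = -925.
∂h/∂x = [(+0.5)·50 − (+2.2)·5] / -925 = -0.01514
∂h/∂y = [(-30)·(+2.2) − (-115)·(+0.5)] / -925 = +0.009189
h(-10, 55) = 548.4 + (-0.01514)·(-190) + (+0.009189)·(15) = 548.4 +2.876 +0.138 = 551.414 ft.

551.4 ft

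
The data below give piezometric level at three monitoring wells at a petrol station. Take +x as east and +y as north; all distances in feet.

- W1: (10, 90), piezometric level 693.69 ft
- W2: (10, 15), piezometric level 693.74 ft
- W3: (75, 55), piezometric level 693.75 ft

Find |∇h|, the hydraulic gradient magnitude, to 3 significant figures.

With h = a·x + b·y + c and W1 as origin, the differences give:
  0·a + (-75)·b = +0.05
  65·a + (-35)·b = +0.06
Eliminate b (×(-35) and ×(-75), subtract): 4875·a = 2.750 → a = ∂h/∂x = +0.0005641
Back-substitute: b = ∂h/∂y = -0.0006667.
|∇h| = √(0.0005641² + -0.0006667²) = 0.0008733

0.000873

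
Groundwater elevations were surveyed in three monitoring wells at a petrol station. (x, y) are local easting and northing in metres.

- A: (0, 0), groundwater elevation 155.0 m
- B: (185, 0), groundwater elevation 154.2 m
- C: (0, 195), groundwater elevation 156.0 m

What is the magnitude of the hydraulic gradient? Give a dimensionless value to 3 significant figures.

∂h/∂x = (154.2 − 155.0) / (185 − 0) = -0.004324
∂h/∂y = (156.0 − 155.0) / (195 − 0) = +0.005128
|∇h| = √(-0.004324² + 0.005128²) = 0.006708

0.00671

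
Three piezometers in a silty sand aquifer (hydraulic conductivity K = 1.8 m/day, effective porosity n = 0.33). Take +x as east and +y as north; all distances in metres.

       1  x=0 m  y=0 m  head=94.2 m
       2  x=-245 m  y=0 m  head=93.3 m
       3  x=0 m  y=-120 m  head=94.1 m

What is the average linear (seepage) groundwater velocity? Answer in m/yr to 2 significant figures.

∂h/∂x = (93.3 − 94.2) / (-245 − 0) = +0.003673
∂h/∂y = (94.1 − 94.2) / (-120 − 0) = +0.0008333
|∇h| = √(0.003673² + 0.0008333²) = 0.003766
Seepage velocity v = K·i/n = 1.8 × 0.003766 / 0.33 = 0.02054 m/day = 7.502 m/yr.

7.5 m/yr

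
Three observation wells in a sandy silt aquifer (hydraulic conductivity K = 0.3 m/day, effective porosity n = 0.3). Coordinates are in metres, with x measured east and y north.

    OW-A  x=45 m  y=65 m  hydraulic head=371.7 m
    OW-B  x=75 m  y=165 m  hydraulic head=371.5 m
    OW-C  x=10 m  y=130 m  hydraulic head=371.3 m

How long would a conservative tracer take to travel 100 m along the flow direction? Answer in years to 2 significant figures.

With h = a·x + b·y + c and OW-A as origin, the differences give:
  30·a + 100·b = -0.2
  (-35)·a + 65·b = -0.4
Eliminate b (×65 and ×100, subtract): 5450·a = 27.00 → a = ∂h/∂x = +0.004954
Back-substitute: b = ∂h/∂y = -0.003486.
|∇h| = √(0.004954² + -0.003486²) = 0.006058
Seepage velocity v = K·i/n = 0.3 × 0.006058 / 0.3 = 0.006058 m/day.
t = 100 / 0.006058 = 1.651e+04 days = 45.2 years.

45 years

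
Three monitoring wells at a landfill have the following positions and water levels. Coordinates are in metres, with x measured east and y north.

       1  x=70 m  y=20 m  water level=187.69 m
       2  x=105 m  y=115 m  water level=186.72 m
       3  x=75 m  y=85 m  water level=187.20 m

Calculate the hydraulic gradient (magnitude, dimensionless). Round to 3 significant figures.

0.0114

With h = a·x + b·y + c and 1 as origin, the differences give:
  35·a + 95·b = -0.97
  5·a + 65·b = -0.49
Eliminate b (×65 and ×95, subtract): 1800·a = -16.500 → a = ∂h/∂x = -0.009167
Back-substitute: b = ∂h/∂y = -0.006833.
|∇h| = √(-0.009167² + -0.006833²) = 0.01143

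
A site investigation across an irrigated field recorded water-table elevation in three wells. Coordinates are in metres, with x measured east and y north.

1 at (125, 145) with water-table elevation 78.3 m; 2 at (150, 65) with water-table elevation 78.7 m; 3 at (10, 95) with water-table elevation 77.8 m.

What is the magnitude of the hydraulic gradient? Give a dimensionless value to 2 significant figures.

With h = a·x + b·y + c and 1 as origin, the differences give:
  25·a + (-80)·b = +0.4
  (-115)·a + (-50)·b = -0.5
Eliminate b (×(-50) and ×(-80), subtract): -10450·a = -60.00 → a = ∂h/∂x = +0.005742
Back-substitute: b = ∂h/∂y = -0.003206.
|∇h| = √(0.005742² + -0.003206²) = 0.006576

0.0066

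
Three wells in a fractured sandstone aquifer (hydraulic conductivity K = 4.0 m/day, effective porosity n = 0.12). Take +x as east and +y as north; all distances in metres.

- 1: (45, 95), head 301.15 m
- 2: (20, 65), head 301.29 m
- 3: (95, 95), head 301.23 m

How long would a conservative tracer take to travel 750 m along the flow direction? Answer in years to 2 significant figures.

With h = a·x + b·y + c and 1 as origin, the differences give:
  (-25)·a + (-30)·b = +0.14
  50·a + 0·b = +0.08
Eliminate b (×0 and ×(-30), subtract): 1500·a = 2.400 → a = ∂h/∂x = +0.001600
Back-substitute: b = ∂h/∂y = -0.006000.
|∇h| = √(0.001600² + -0.006000²) = 0.00621
Seepage velocity v = K·i/n = 4.0 × 0.00621 / 0.12 = 0.207 m/day.
t = 750 / 0.207 = 3623 days = 9.92 years.

9.9 years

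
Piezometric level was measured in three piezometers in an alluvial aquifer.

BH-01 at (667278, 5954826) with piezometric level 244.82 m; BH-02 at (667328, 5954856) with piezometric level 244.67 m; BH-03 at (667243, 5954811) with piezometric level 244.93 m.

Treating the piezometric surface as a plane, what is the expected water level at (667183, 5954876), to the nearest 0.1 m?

245.2 m

Three-point gradient (reference BH-01): Δ to BH-02 = (50, 30, -0.15), Δ to BH-03 = (-35, -15, +0.11).
∂h/∂x = -0.003500, ∂h/∂y = +0.0008333 (det = 300).
h(667183, 5954876) = 244.82 + (-0.003500)·(-95) + (+0.0008333)·(50) = 244.82 +0.333 +0.042 = 245.194 m.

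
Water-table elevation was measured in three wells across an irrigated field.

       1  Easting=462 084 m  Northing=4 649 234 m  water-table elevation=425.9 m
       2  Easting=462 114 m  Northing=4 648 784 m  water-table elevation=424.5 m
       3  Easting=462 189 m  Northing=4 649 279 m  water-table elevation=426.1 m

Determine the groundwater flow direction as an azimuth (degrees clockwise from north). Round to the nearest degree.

With h = a·x + b·y + c and 1 as origin, the differences give:
  30·a + (-450)·b = -1.4
  105·a + 45·b = +0.2
Eliminate b (×45 and ×(-450), subtract): 48600·a = 27.00 → a = ∂h/∂x = +0.0005556
Back-substitute: b = ∂h/∂y = +0.003148.
Flow direction (−∇h) has components (-0.0005556 E, -0.003148 N).
Azimuth = atan2(E, N) = atan2(-0.0005556, -0.003148) = 190.0° ≈ 190°.

190°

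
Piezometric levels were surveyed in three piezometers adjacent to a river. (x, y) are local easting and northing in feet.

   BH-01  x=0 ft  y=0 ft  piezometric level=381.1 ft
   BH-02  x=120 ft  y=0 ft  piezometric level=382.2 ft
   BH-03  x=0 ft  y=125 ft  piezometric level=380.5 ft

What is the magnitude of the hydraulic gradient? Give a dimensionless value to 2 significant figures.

∂h/∂x = (382.2 − 381.1) / (120 − 0) = +0.009167
∂h/∂y = (380.5 − 381.1) / (125 − 0) = -0.004800
|∇h| = √(0.009167² + -0.004800²) = 0.01035

0.010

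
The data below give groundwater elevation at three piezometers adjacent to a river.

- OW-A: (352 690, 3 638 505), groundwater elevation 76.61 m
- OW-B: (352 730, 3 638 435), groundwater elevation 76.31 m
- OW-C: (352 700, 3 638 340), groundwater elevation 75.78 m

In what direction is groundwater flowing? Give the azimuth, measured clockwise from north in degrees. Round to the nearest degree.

Taking OW-A as reference: OW-B−OW-A = (40, -70, -0.30); OW-C−OW-A = (10, -165, -0.83).
Determinant of the coordinate differences = 40·(-165) − 10·(-70) = -5900.
∂h/∂x = [(-0.30)·(-165) − (-0.83)·(-70)] / -5900 = +0.001458
∂h/∂y = [40·(-0.83) − 10·(-0.30)] / -5900 = +0.005119
Flow direction (−∇h) has components (-0.001458 E, -0.005119 N).
Azimuth = atan2(E, N) = atan2(-0.001458, -0.005119) = 195.9° ≈ 196°.

196°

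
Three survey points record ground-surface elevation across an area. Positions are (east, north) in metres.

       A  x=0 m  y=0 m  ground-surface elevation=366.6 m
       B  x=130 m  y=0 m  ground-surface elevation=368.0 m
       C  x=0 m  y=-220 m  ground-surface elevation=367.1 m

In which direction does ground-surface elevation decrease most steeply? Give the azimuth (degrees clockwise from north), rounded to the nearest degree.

∂z/∂x = (368.0 − 366.6) / (130 − 0) = +0.01077
∂z/∂y = (367.1 − 366.6) / (-220 − 0) = -0.002273
Steepest decrease is along −∇f: components (-0.01077 E, +0.002273 N).
Azimuth = atan2(-0.01077, +0.002273) = 281.9° ≈ 282°.

282°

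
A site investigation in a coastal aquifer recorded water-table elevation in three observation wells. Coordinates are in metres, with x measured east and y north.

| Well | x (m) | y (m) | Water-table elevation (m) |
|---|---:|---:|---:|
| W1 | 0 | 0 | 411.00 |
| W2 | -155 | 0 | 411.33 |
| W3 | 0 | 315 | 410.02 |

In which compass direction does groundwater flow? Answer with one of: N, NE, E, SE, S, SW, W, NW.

NE

∂h/∂x = (411.33 − 411.00) / (-155 − 0) = -0.002129
∂h/∂y = (410.02 − 411.00) / (315 − 0) = -0.003111
Flow = −∇h = (+0.002129 east, +0.003111 north), which points northeast.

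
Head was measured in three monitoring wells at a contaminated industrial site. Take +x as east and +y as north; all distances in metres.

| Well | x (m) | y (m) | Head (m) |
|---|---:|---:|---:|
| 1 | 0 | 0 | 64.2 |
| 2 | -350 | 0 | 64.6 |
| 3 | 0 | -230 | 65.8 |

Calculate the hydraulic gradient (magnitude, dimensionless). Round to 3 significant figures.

0.00705

∂h/∂x = (64.6 − 64.2) / (-350 − 0) = -0.001143
∂h/∂y = (65.8 − 64.2) / (-230 − 0) = -0.006957
|∇h| = √(-0.001143² + -0.006957²) = 0.00705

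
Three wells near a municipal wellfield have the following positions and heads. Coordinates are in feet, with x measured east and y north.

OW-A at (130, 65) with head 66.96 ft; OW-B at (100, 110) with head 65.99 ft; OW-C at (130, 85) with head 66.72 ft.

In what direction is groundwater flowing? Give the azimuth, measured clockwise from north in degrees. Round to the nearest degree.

310°

Taking OW-A as reference: OW-B−OW-A = (-30, 45, -0.97); OW-C−OW-A = (0, 20, -0.24).
Solve a·Δx + b·Δy = Δh: det = (-30)·20 − 0·45 = -600.
∂h/∂x = [(-0.97)·20 − (-0.24)·45] / -600 = +0.01433
∂h/∂y = [(-30)·(-0.24) − 0·(-0.97)] / -600 = -0.01200
Flow direction (−∇h) has components (-0.01433 E, +0.01200 N).
Azimuth = atan2(E, N) = atan2(-0.01433, +0.01200) = 309.9° ≈ 310°.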